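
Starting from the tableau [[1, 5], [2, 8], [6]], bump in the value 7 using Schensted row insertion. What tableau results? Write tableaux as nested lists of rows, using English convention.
7 is larger than every entry of row 1, so it is appended to row 1. The new tableau is [[1, 5, 7], [2, 8], [6]].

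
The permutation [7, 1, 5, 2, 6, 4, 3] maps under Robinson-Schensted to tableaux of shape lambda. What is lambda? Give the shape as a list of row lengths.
[3, 2, 1, 1]

RSK row insertion gives P = [[1, 2, 3], [4, 6], [5], [7]], which has shape [3, 2, 1, 1].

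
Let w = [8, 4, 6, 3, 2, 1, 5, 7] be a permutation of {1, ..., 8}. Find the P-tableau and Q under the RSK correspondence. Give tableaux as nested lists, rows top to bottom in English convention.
P = [[1, 5, 7], [2, 6], [3], [4], [8]], Q = [[1, 3, 8], [2, 7], [4], [5], [6]]

Insert each entry of the permutation into P by Schensted row insertion, recording in Q the position of each new cell.

Insert 8: appended to row 1. P = [[8]], Q = [[1]].
Insert 4: 4 bumps 8 from row 1; 8 starts row 2. P = [[4], [8]], Q = [[1], [2]].
Insert 6: appended to row 1. P = [[4, 6], [8]], Q = [[1, 3], [2]].
Insert 3: 3 bumps 4 from row 1; 4 bumps 8 from row 2; 8 starts row 3. P = [[3, 6], [4], [8]], Q = [[1, 3], [2], [4]].
Insert 2: 2 bumps 3 from row 1; 3 bumps 4 from row 2; 4 bumps 8 from row 3; 8 starts row 4. P = [[2, 6], [3], [4], [8]], Q = [[1, 3], [2], [4], [5]].
Insert 1: 1 bumps 2 from row 1; 2 bumps 3 from row 2; 3 bumps 4 from row 3; 4 bumps 8 from row 4; 8 starts row 5. P = [[1, 6], [2], [3], [4], [8]], Q = [[1, 3], [2], [4], [5], [6]].
Insert 5: 5 bumps 6 from row 1; 6 appends to row 2. P = [[1, 5], [2, 6], [3], [4], [8]], Q = [[1, 3], [2, 7], [4], [5], [6]].
Insert 7: appended to row 1. P = [[1, 5, 7], [2, 6], [3], [4], [8]], Q = [[1, 3, 8], [2, 7], [4], [5], [6]].

So P = [[1, 5, 7], [2, 6], [3], [4], [8]], Q = [[1, 3, 8], [2, 7], [4], [5], [6]].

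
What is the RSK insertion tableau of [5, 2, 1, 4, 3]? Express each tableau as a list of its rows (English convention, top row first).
P = [[1, 3], [2, 4], [5]]

Insert 5: appended to row 1. P = [[5]].
Insert 2: 2 bumps 5 from row 1; 5 starts row 2. P = [[2], [5]].
Insert 1: 1 bumps 2 from row 1; 2 bumps 5 from row 2; 5 starts row 3. P = [[1], [2], [5]].
Insert 4: appended to row 1. P = [[1, 4], [2], [5]].
Insert 3: 3 bumps 4 from row 1; 4 appends to row 2. P = [[1, 3], [2, 4], [5]].

So P = [[1, 3], [2, 4], [5]].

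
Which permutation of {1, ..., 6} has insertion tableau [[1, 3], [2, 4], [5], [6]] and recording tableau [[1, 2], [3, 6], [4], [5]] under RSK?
Reverse the RSK construction: for i from n down to 1, find the cell of Q containing i, remove the entry at that cell from P, and reverse-bump it up through P; the value ejected from row 1 is w(i).

Step i=6: Q has 6 at row 2, column 2; remove 4 from row 2 of P and reverse-bump: 4 enters row 1 and ejects 3. So w(6) = 3. P is now [[1, 4], [2], [5], [6]].
Step i=5: Q has 5 at row 4, column 1; remove 6 from row 4 of P and reverse-bump: 6 enters row 3 and ejects 5; 5 enters row 2 and ejects 2; 2 enters row 1 and ejects 1. So w(5) = 1. P is now [[2, 4], [5], [6]].
Step i=4: Q has 4 at row 3, column 1; remove 6 from row 3 of P and reverse-bump: 6 enters row 2 and ejects 5; 5 enters row 1 and ejects 4. So w(4) = 4. P is now [[2, 5], [6]].
Step i=3: Q has 3 at row 2, column 1; remove 6 from row 2 of P and reverse-bump: 6 enters row 1 and ejects 5. So w(3) = 5. P is now [[2, 6]].
Step i=2: Q has 2 at row 1, column 2; remove that cell from P, ejecting 6. So w(2) = 6. P is now [[2]].
Step i=1: Q has 1 at row 1, column 1; remove that cell from P, ejecting 2. So w(1) = 2. P is now [].

So w = 2 6 5 4 1 3.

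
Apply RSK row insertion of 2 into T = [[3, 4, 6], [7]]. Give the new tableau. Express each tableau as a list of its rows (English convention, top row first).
In row 1, 2 replaces 3 (the leftmost entry greater than 2); 3 is bumped to row 2. In row 2, 3 replaces 7 (the leftmost entry greater than 3); 7 is bumped to row 3. 7 starts a new row 3. The new tableau is [[2, 4, 6], [3], [7]].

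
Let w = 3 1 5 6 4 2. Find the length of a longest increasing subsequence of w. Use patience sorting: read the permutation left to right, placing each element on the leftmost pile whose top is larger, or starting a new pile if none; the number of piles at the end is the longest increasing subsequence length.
3

3: new pile. tops = [3]
1: onto pile 1 (replacing 3). tops = [1]
5: new pile. tops = [1, 5]
6: new pile. tops = [1, 5, 6]
4: onto pile 2 (replacing 5). tops = [1, 4, 6]
2: onto pile 2 (replacing 4). tops = [1, 2, 6]

3 piles, so the longest increasing subsequence has length 3.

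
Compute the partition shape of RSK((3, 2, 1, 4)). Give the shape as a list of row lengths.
Row-insert each entry into an empty tableau.

After inserting 3: P = [[3]].
After inserting 2: P = [[2], [3]].
After inserting 1: P = [[1], [2], [3]].
After inserting 4: P = [[1, 4], [2], [3]].

The final insertion tableau P = [[1, 4], [2], [3]] has shape [2, 1, 1].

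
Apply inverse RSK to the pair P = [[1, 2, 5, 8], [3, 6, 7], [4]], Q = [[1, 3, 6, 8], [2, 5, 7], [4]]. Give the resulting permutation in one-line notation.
Reverse the RSK construction: for i from n down to 1, find the cell of Q containing i, remove the entry at that cell from P, and reverse-bump it up through P; the value ejected from row 1 is w(i).

Step i=8: Q has 8 at row 1, column 4; remove that cell from P, ejecting 8. So w(8) = 8. P is now [[1, 2, 5], [3, 6, 7], [4]].
Step i=7: Q has 7 at row 2, column 3; remove 7 from row 2 of P and reverse-bump: 7 enters row 1 and ejects 5. So w(7) = 5. P is now [[1, 2, 7], [3, 6], [4]].
Step i=6: Q has 6 at row 1, column 3; remove that cell from P, ejecting 7. So w(6) = 7. P is now [[1, 2], [3, 6], [4]].
Step i=5: Q has 5 at row 2, column 2; remove 6 from row 2 of P and reverse-bump: 6 enters row 1 and ejects 2. So w(5) = 2. P is now [[1, 6], [3], [4]].
Step i=4: Q has 4 at row 3, column 1; remove 4 from row 3 of P and reverse-bump: 4 enters row 2 and ejects 3; 3 enters row 1 and ejects 1. So w(4) = 1. P is now [[3, 6], [4]].
Step i=3: Q has 3 at row 1, column 2; remove that cell from P, ejecting 6. So w(3) = 6. P is now [[3], [4]].
Step i=2: Q has 2 at row 2, column 1; remove 4 from row 2 of P and reverse-bump: 4 enters row 1 and ejects 3. So w(2) = 3. P is now [[4]].
Step i=1: Q has 1 at row 1, column 1; remove that cell from P, ejecting 4. So w(1) = 4. P is now [].

So w = 4 3 6 1 2 7 5 8.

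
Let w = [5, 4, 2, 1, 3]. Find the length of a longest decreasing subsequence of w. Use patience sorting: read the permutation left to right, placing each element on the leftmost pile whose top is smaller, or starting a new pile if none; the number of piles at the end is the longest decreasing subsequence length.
5: new pile. tops = [5]
4: new pile. tops = [5, 4]
2: new pile. tops = [5, 4, 2]
1: new pile. tops = [5, 4, 2, 1]
3: onto pile 3 (replacing 2). tops = [5, 4, 3, 1]

4 piles, so the longest decreasing subsequence has length 4.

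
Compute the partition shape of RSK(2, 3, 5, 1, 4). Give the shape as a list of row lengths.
[3, 2]

Row-insert each entry into an empty tableau.

After inserting 2: P = [[2]].
After inserting 3: P = [[2, 3]].
After inserting 5: P = [[2, 3, 5]].
After inserting 1: P = [[1, 3, 5], [2]].
After inserting 4: P = [[1, 3, 4], [2, 5]].

The final insertion tableau P = [[1, 3, 4], [2, 5]] has shape [3, 2].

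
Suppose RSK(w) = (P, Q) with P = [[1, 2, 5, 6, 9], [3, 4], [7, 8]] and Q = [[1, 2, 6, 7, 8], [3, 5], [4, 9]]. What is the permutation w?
Reverse RSK: for i = n, n-1, ..., 1, locate i in Q, remove the corresponding corner cell from P, and reverse-bump its entry up through P; the value ejected from row 1 is w(i).

So w = 7 8 3 1 4 5 6 9 2.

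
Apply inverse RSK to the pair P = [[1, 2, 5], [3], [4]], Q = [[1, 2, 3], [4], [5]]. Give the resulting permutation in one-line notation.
1 4 5 3 2

Reverse RSK: for i = n, n-1, ..., 1, locate i in Q, remove the corresponding corner cell from P, and reverse-bump its entry up through P; the value ejected from row 1 is w(i).

So w = 1 4 5 3 2.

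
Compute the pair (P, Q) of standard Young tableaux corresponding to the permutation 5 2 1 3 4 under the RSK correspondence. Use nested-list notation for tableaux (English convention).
Insert each entry of the permutation into P by Schensted row insertion, recording in Q the position of each new cell.

Insert 5: appended to row 1. P = [[5]].
Insert 2: 2 bumps 5 from row 1; 5 starts row 2. P = [[2], [5]].
Insert 1: 1 bumps 2 from row 1; 2 bumps 5 from row 2; 5 starts row 3. P = [[1], [2], [5]].
Insert 3: appended to row 1. P = [[1, 3], [2], [5]].
Insert 4: appended to row 1. P = [[1, 3, 4], [2], [5]].

So P = [[1, 3, 4], [2], [5]], Q = [[1, 4, 5], [2], [3]].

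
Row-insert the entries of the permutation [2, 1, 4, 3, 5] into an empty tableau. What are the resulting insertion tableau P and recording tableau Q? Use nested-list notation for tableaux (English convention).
Insert each entry of the permutation into P by Schensted row insertion, recording in Q the position of each new cell.

Insert 2: appended to row 1. P = [[2]].
Insert 1: 1 bumps 2 from row 1; 2 starts row 2. P = [[1], [2]].
Insert 4: appended to row 1. P = [[1, 4], [2]].
Insert 3: 3 bumps 4 from row 1; 4 appends to row 2. P = [[1, 3], [2, 4]].
Insert 5: appended to row 1. P = [[1, 3, 5], [2, 4]].

So P = [[1, 3, 5], [2, 4]], Q = [[1, 3, 5], [2, 4]].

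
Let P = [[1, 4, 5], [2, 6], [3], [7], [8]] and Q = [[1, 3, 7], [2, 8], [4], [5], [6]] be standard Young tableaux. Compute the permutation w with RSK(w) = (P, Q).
8 3 7 4 2 1 6 5

Reverse the RSK construction: for i from n down to 1, find the cell of Q containing i, remove the entry at that cell from P, and reverse-bump it up through P; the value ejected from row 1 is w(i).

Step i=8: Q has 8 at row 2, column 2; remove 6 from row 2 of P and reverse-bump: 6 enters row 1 and ejects 5. So w(8) = 5. P is now [[1, 4, 6], [2], [3], [7], [8]].
Step i=7: Q has 7 at row 1, column 3; remove that cell from P, ejecting 6. So w(7) = 6. P is now [[1, 4], [2], [3], [7], [8]].
Step i=6: Q has 6 at row 5, column 1; remove 8 from row 5 of P and reverse-bump: 8 enters row 4 and ejects 7; 7 enters row 3 and ejects 3; 3 enters row 2 and ejects 2; 2 enters row 1 and ejects 1. So w(6) = 1. P is now [[2, 4], [3], [7], [8]].
Step i=5: Q has 5 at row 4, column 1; remove 8 from row 4 of P and reverse-bump: 8 enters row 3 and ejects 7; 7 enters row 2 and ejects 3; 3 enters row 1 and ejects 2. So w(5) = 2. P is now [[3, 4], [7], [8]].
Step i=4: Q has 4 at row 3, column 1; remove 8 from row 3 of P and reverse-bump: 8 enters row 2 and ejects 7; 7 enters row 1 and ejects 4. So w(4) = 4. P is now [[3, 7], [8]].
Step i=3: Q has 3 at row 1, column 2; remove that cell from P, ejecting 7. So w(3) = 7. P is now [[3], [8]].
Step i=2: Q has 2 at row 2, column 1; remove 8 from row 2 of P and reverse-bump: 8 enters row 1 and ejects 3. So w(2) = 3. P is now [[8]].
Step i=1: Q has 1 at row 1, column 1; remove that cell from P, ejecting 8. So w(1) = 8. P is now [].

So w = 8 3 7 4 2 1 6 5.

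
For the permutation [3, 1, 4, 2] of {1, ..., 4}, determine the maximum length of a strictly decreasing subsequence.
2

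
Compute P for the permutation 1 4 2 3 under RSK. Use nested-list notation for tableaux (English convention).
Insert 1: appended to row 1. P = [[1]].
Insert 4: appended to row 1. P = [[1, 4]].
Insert 2: 2 bumps 4 from row 1; 4 starts row 2. P = [[1, 2], [4]].
Insert 3: appended to row 1. P = [[1, 2, 3], [4]].

So P = [[1, 2, 3], [4]].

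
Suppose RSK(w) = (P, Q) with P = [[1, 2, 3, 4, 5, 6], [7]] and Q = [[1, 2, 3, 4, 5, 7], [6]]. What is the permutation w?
1 2 3 4 7 5 6

Reverse the RSK construction: for i from n down to 1, find the cell of Q containing i, remove the entry at that cell from P, and reverse-bump it up through P; the value ejected from row 1 is w(i).

Step i=7: Q has 7 at row 1, column 6; remove that cell from P, ejecting 6. So w(7) = 6. P is now [[1, 2, 3, 4, 5], [7]].
Step i=6: Q has 6 at row 2, column 1; remove 7 from row 2 of P and reverse-bump: 7 enters row 1 and ejects 5. So w(6) = 5. P is now [[1, 2, 3, 4, 7]].
Step i=5: Q has 5 at row 1, column 5; remove that cell from P, ejecting 7. So w(5) = 7. P is now [[1, 2, 3, 4]].
Step i=4: Q has 4 at row 1, column 4; remove that cell from P, ejecting 4. So w(4) = 4. P is now [[1, 2, 3]].
Step i=3: Q has 3 at row 1, column 3; remove that cell from P, ejecting 3. So w(3) = 3. P is now [[1, 2]].
Step i=2: Q has 2 at row 1, column 2; remove that cell from P, ejecting 2. So w(2) = 2. P is now [[1]].
Step i=1: Q has 1 at row 1, column 1; remove that cell from P, ejecting 1. So w(1) = 1. P is now [].

So w = 1 2 3 4 7 5 6.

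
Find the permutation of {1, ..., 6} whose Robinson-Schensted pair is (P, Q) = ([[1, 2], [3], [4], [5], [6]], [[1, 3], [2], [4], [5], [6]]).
Reverse the RSK construction: for i from n down to 1, find the cell of Q containing i, remove the entry at that cell from P, and reverse-bump it up through P; the value ejected from row 1 is w(i).

Step i=6: Q has 6 at row 5, column 1; remove 6 from row 5 of P and reverse-bump: 6 enters row 4 and ejects 5; 5 enters row 3 and ejects 4; 4 enters row 2 and ejects 3; 3 enters row 1 and ejects 2. So w(6) = 2. P is now [[1, 3], [4], [5], [6]].
Step i=5: Q has 5 at row 4, column 1; remove 6 from row 4 of P and reverse-bump: 6 enters row 3 and ejects 5; 5 enters row 2 and ejects 4; 4 enters row 1 and ejects 3. So w(5) = 3. P is now [[1, 4], [5], [6]].
Step i=4: Q has 4 at row 3, column 1; remove 6 from row 3 of P and reverse-bump: 6 enters row 2 and ejects 5; 5 enters row 1 and ejects 4. So w(4) = 4. P is now [[1, 5], [6]].
Step i=3: Q has 3 at row 1, column 2; remove that cell from P, ejecting 5. So w(3) = 5. P is now [[1], [6]].
Step i=2: Q has 2 at row 2, column 1; remove 6 from row 2 of P and reverse-bump: 6 enters row 1 and ejects 1. So w(2) = 1. P is now [[6]].
Step i=1: Q has 1 at row 1, column 1; remove that cell from P, ejecting 6. So w(1) = 6. P is now [].

So w = 6 1 5 4 3 2.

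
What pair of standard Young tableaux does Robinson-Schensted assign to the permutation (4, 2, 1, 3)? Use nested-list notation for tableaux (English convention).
P = [[1, 3], [2], [4]], Q = [[1, 4], [2], [3]]

Insert each entry of the permutation into P by Schensted row insertion, recording in Q the position of each new cell.

Insert 4: appended to row 1. P = [[4]], Q = [[1]].
Insert 2: 2 bumps 4 from row 1; 4 starts row 2. P = [[2], [4]], Q = [[1], [2]].
Insert 1: 1 bumps 2 from row 1; 2 bumps 4 from row 2; 4 starts row 3. P = [[1], [2], [4]], Q = [[1], [2], [3]].
Insert 3: appended to row 1. P = [[1, 3], [2], [4]], Q = [[1, 4], [2], [3]].

So P = [[1, 3], [2], [4]], Q = [[1, 4], [2], [3]].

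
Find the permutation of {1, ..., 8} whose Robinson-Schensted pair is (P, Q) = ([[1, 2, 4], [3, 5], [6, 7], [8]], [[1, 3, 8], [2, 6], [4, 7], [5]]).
Reverse the RSK construction: for i from n down to 1, find the cell of Q containing i, remove the entry at that cell from P, and reverse-bump it up through P; the value ejected from row 1 is w(i).

Step i=8: Q has 8 at row 1, column 3; remove that cell from P, ejecting 4. So w(8) = 4. P is now [[1, 2], [3, 5], [6, 7], [8]].
Step i=7: Q has 7 at row 3, column 2; remove 7 from row 3 of P and reverse-bump: 7 enters row 2 and ejects 5; 5 enters row 1 and ejects 2. So w(7) = 2. P is now [[1, 5], [3, 7], [6], [8]].
Step i=6: Q has 6 at row 2, column 2; remove 7 from row 2 of P and reverse-bump: 7 enters row 1 and ejects 5. So w(6) = 5. P is now [[1, 7], [3], [6], [8]].
Step i=5: Q has 5 at row 4, column 1; remove 8 from row 4 of P and reverse-bump: 8 enters row 3 and ejects 6; 6 enters row 2 and ejects 3; 3 enters row 1 and ejects 1. So w(5) = 1. P is now [[3, 7], [6], [8]].
Step i=4: Q has 4 at row 3, column 1; remove 8 from row 3 of P and reverse-bump: 8 enters row 2 and ejects 6; 6 enters row 1 and ejects 3. So w(4) = 3. P is now [[6, 7], [8]].
Step i=3: Q has 3 at row 1, column 2; remove that cell from P, ejecting 7. So w(3) = 7. P is now [[6], [8]].
Step i=2: Q has 2 at row 2, column 1; remove 8 from row 2 of P and reverse-bump: 8 enters row 1 and ejects 6. So w(2) = 6. P is now [[8]].
Step i=1: Q has 1 at row 1, column 1; remove that cell from P, ejecting 8. So w(1) = 8. P is now [].

So w = 8 6 7 3 1 5 2 4.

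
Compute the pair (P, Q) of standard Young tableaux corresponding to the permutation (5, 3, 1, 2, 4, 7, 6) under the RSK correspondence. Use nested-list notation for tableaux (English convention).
P = [[1, 2, 4, 6], [3, 7], [5]], Q = [[1, 4, 5, 6], [2, 7], [3]]

Insert each entry of the permutation into P by Schensted row insertion, recording in Q the position of each new cell.

After inserting 5: P = [[5]].
After inserting 3: P = [[3], [5]].
After inserting 1: P = [[1], [3], [5]].
After inserting 2: P = [[1, 2], [3], [5]].
After inserting 4: P = [[1, 2, 4], [3], [5]].
After inserting 7: P = [[1, 2, 4, 7], [3], [5]].
After inserting 6: P = [[1, 2, 4, 6], [3, 7], [5]].

So P = [[1, 2, 4, 6], [3, 7], [5]], Q = [[1, 4, 5, 6], [2, 7], [3]].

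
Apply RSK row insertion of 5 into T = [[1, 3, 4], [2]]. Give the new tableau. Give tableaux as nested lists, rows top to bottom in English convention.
5 is larger than every entry of row 1, so it is appended to row 1. The new tableau is [[1, 3, 4, 5], [2]].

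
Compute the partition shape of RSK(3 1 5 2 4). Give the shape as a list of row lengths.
[3, 2]

Row-insert each entry into an empty tableau.

After inserting 3: P = [[3]].
After inserting 1: P = [[1], [3]].
After inserting 5: P = [[1, 5], [3]].
After inserting 2: P = [[1, 2], [3, 5]].
After inserting 4: P = [[1, 2, 4], [3, 5]].

The final insertion tableau P = [[1, 2, 4], [3, 5]] has shape [3, 2].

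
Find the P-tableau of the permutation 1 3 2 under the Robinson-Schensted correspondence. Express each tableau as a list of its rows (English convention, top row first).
Insert 1: appended to row 1. P = [[1]].
Insert 3: appended to row 1. P = [[1, 3]].
Insert 2: 2 bumps 3 from row 1; 3 starts row 2. P = [[1, 2], [3]].

So P = [[1, 2], [3]].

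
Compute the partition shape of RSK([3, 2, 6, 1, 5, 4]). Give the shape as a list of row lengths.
Row-insert each entry into an empty tableau.

After inserting 3: P = [[3]].
After inserting 2: P = [[2], [3]].
After inserting 6: P = [[2, 6], [3]].
After inserting 1: P = [[1, 6], [2], [3]].
After inserting 5: P = [[1, 5], [2, 6], [3]].
After inserting 4: P = [[1, 4], [2, 5], [3, 6]].

The final insertion tableau P = [[1, 4], [2, 5], [3, 6]] has shape [2, 2, 2].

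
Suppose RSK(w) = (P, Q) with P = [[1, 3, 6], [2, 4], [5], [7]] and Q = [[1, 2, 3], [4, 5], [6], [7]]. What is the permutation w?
Reverse the RSK construction: for i from n down to 1, find the cell of Q containing i, remove the entry at that cell from P, and reverse-bump it up through P; the value ejected from row 1 is w(i).

Step i=7: Q has 7 at row 4, column 1; remove 7 from row 4 of P and reverse-bump: 7 enters row 3 and ejects 5; 5 enters row 2 and ejects 4; 4 enters row 1 and ejects 3. So w(7) = 3. P is now [[1, 4, 6], [2, 5], [7]].
Step i=6: Q has 6 at row 3, column 1; remove 7 from row 3 of P and reverse-bump: 7 enters row 2 and ejects 5; 5 enters row 1 and ejects 4. So w(6) = 4. P is now [[1, 5, 6], [2, 7]].
Step i=5: Q has 5 at row 2, column 2; remove 7 from row 2 of P and reverse-bump: 7 enters row 1 and ejects 6. So w(5) = 6. P is now [[1, 5, 7], [2]].
Step i=4: Q has 4 at row 2, column 1; remove 2 from row 2 of P and reverse-bump: 2 enters row 1 and ejects 1. So w(4) = 1. P is now [[2, 5, 7]].
Step i=3: Q has 3 at row 1, column 3; remove that cell from P, ejecting 7. So w(3) = 7. P is now [[2, 5]].
Step i=2: Q has 2 at row 1, column 2; remove that cell from P, ejecting 5. So w(2) = 5. P is now [[2]].
Step i=1: Q has 1 at row 1, column 1; remove that cell from P, ejecting 2. So w(1) = 2. P is now [].

So w = 2 5 7 1 6 4 3.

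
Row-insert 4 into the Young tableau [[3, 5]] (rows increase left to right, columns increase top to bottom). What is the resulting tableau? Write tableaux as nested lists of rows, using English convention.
[[3, 4], [5]]

In row 1, 4 replaces 5 (the leftmost entry greater than 4); 5 is bumped to row 2. 5 starts a new row 2. The new tableau is [[3, 4], [5]].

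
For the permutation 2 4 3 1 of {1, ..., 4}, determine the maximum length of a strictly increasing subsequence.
2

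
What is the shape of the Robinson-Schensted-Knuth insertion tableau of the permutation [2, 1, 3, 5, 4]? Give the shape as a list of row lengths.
[3, 2]

RSK row insertion gives P = [[1, 3, 4], [2, 5]], which has shape [3, 2].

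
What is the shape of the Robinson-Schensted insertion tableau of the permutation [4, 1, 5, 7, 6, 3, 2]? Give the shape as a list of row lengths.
[3, 2, 1, 1]

Row-insert each entry into an empty tableau.

After inserting 4: P = [[4]].
After inserting 1: P = [[1], [4]].
After inserting 5: P = [[1, 5], [4]].
After inserting 7: P = [[1, 5, 7], [4]].
After inserting 6: P = [[1, 5, 6], [4, 7]].
After inserting 3: P = [[1, 3, 6], [4, 5], [7]].
After inserting 2: P = [[1, 2, 6], [3, 5], [4], [7]].

The final insertion tableau P = [[1, 2, 6], [3, 5], [4], [7]] has shape [3, 2, 1, 1].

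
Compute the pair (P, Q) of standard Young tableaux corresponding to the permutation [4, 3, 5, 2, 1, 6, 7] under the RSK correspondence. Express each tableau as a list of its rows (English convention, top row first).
P = [[1, 5, 6, 7], [2], [3], [4]], Q = [[1, 3, 6, 7], [2], [4], [5]]

Insert each entry of the permutation into P by Schensted row insertion, recording in Q the position of each new cell.

After inserting 4: P = [[4]].
After inserting 3: P = [[3], [4]].
After inserting 5: P = [[3, 5], [4]].
After inserting 2: P = [[2, 5], [3], [4]].
After inserting 1: P = [[1, 5], [2], [3], [4]].
After inserting 6: P = [[1, 5, 6], [2], [3], [4]].
After inserting 7: P = [[1, 5, 6, 7], [2], [3], [4]].

So P = [[1, 5, 6, 7], [2], [3], [4]], Q = [[1, 3, 6, 7], [2], [4], [5]].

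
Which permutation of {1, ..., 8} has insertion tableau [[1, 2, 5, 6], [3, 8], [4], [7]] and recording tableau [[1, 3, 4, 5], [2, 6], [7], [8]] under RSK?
Reverse RSK: for i = n, n-1, ..., 1, locate i in Q, remove the corresponding corner cell from P, and reverse-bump its entry up through P; the value ejected from row 1 is w(i).

So w = 7 1 4 5 8 6 3 2.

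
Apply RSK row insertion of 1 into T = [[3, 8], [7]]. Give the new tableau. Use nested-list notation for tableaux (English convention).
In row 1, 1 replaces 3 (the leftmost entry greater than 1); 3 is bumped to row 2. In row 2, 3 replaces 7 (the leftmost entry greater than 3); 7 is bumped to row 3. 7 starts a new row 3. The new tableau is [[1, 8], [3], [7]].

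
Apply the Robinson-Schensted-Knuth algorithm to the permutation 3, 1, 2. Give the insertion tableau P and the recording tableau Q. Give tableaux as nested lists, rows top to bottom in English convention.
Insert each entry of the permutation into P by Schensted row insertion, recording in Q the position of each new cell.

Insert 3: appended to row 1. P = [[3]].
Insert 1: 1 bumps 3 from row 1; 3 starts row 2. P = [[1], [3]].
Insert 2: appended to row 1. P = [[1, 2], [3]].

So P = [[1, 2], [3]], Q = [[1, 3], [2]].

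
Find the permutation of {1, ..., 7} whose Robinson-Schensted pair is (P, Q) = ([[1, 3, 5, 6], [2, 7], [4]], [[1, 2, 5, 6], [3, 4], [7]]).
Reverse the RSK construction: for i from n down to 1, find the cell of Q containing i, remove the entry at that cell from P, and reverse-bump it up through P; the value ejected from row 1 is w(i).

Step i=7: Q has 7 at row 3, column 1; remove 4 from row 3 of P and reverse-bump: 4 enters row 2 and ejects 2; 2 enters row 1 and ejects 1. So w(7) = 1. P is now [[2, 3, 5, 6], [4, 7]].
Step i=6: Q has 6 at row 1, column 4; remove that cell from P, ejecting 6. So w(6) = 6. P is now [[2, 3, 5], [4, 7]].
Step i=5: Q has 5 at row 1, column 3; remove that cell from P, ejecting 5. So w(5) = 5. P is now [[2, 3], [4, 7]].
Step i=4: Q has 4 at row 2, column 2; remove 7 from row 2 of P and reverse-bump: 7 enters row 1 and ejects 3. So w(4) = 3. P is now [[2, 7], [4]].
Step i=3: Q has 3 at row 2, column 1; remove 4 from row 2 of P and reverse-bump: 4 enters row 1 and ejects 2. So w(3) = 2. P is now [[4, 7]].
Step i=2: Q has 2 at row 1, column 2; remove that cell from P, ejecting 7. So w(2) = 7. P is now [[4]].
Step i=1: Q has 1 at row 1, column 1; remove that cell from P, ejecting 4. So w(1) = 4. P is now [].

So w = 4 7 2 3 5 6 1.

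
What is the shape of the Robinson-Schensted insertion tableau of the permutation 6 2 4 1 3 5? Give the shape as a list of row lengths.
[3, 2, 1]

Row-insert each entry into an empty tableau.

After inserting 6: P = [[6]].
After inserting 2: P = [[2], [6]].
After inserting 4: P = [[2, 4], [6]].
After inserting 1: P = [[1, 4], [2], [6]].
After inserting 3: P = [[1, 3], [2, 4], [6]].
After inserting 5: P = [[1, 3, 5], [2, 4], [6]].

The final insertion tableau P = [[1, 3, 5], [2, 4], [6]] has shape [3, 2, 1].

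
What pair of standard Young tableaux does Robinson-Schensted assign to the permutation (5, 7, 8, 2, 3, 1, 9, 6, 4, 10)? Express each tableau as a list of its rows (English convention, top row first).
P = [[1, 3, 4, 9, 10], [2, 6, 8], [5, 7]], Q = [[1, 2, 3, 7, 10], [4, 5, 8], [6, 9]]

Insert each entry of the permutation into P by Schensted row insertion, recording in Q the position of each new cell.

Insert 5: appended to row 1. P = [[5]].
Insert 7: appended to row 1. P = [[5, 7]].
Insert 8: appended to row 1. P = [[5, 7, 8]].
Insert 2: 2 bumps 5 from row 1; 5 starts row 2. P = [[2, 7, 8], [5]].
Insert 3: 3 bumps 7 from row 1; 7 appends to row 2. P = [[2, 3, 8], [5, 7]].
Insert 1: 1 bumps 2 from row 1; 2 bumps 5 from row 2; 5 starts row 3. P = [[1, 3, 8], [2, 7], [5]].
Insert 9: appended to row 1. P = [[1, 3, 8, 9], [2, 7], [5]].
Insert 6: 6 bumps 8 from row 1; 8 appends to row 2. P = [[1, 3, 6, 9], [2, 7, 8], [5]].
Insert 4: 4 bumps 6 from row 1; 6 bumps 7 from row 2; 7 appends to row 3. P = [[1, 3, 4, 9], [2, 6, 8], [5, 7]].
Insert 10: appended to row 1. P = [[1, 3, 4, 9, 10], [2, 6, 8], [5, 7]].

So P = [[1, 3, 4, 9, 10], [2, 6, 8], [5, 7]], Q = [[1, 2, 3, 7, 10], [4, 5, 8], [6, 9]].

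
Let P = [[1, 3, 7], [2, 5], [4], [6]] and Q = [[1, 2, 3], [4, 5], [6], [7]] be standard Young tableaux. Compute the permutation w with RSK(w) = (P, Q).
Reverse the RSK construction: for i from n down to 1, find the cell of Q containing i, remove the entry at that cell from P, and reverse-bump it up through P; the value ejected from row 1 is w(i).

Step i=7: Q has 7 at row 4, column 1; remove 6 from row 4 of P and reverse-bump: 6 enters row 3 and ejects 4; 4 enters row 2 and ejects 2; 2 enters row 1 and ejects 1. So w(7) = 1. P is now [[2, 3, 7], [4, 5], [6]].
Step i=6: Q has 6 at row 3, column 1; remove 6 from row 3 of P and reverse-bump: 6 enters row 2 and ejects 5; 5 enters row 1 and ejects 3. So w(6) = 3. P is now [[2, 5, 7], [4, 6]].
Step i=5: Q has 5 at row 2, column 2; remove 6 from row 2 of P and reverse-bump: 6 enters row 1 and ejects 5. So w(5) = 5. P is now [[2, 6, 7], [4]].
Step i=4: Q has 4 at row 2, column 1; remove 4 from row 2 of P and reverse-bump: 4 enters row 1 and ejects 2. So w(4) = 2. P is now [[4, 6, 7]].
Step i=3: Q has 3 at row 1, column 3; remove that cell from P, ejecting 7. So w(3) = 7. P is now [[4, 6]].
Step i=2: Q has 2 at row 1, column 2; remove that cell from P, ejecting 6. So w(2) = 6. P is now [[4]].
Step i=1: Q has 1 at row 1, column 1; remove that cell from P, ejecting 4. So w(1) = 4. P is now [].

So w = 4 6 7 2 5 3 1.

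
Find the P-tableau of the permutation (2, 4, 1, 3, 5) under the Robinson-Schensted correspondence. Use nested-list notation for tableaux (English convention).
Insert 2: appended to row 1. P = [[2]].
Insert 4: appended to row 1. P = [[2, 4]].
Insert 1: 1 bumps 2 from row 1; 2 starts row 2. P = [[1, 4], [2]].
Insert 3: 3 bumps 4 from row 1; 4 appends to row 2. P = [[1, 3], [2, 4]].
Insert 5: appended to row 1. P = [[1, 3, 5], [2, 4]].

So P = [[1, 3, 5], [2, 4]].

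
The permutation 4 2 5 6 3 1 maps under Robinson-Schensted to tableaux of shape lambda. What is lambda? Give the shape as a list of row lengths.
[3, 2, 1]

RSK row insertion gives P = [[1, 3, 6], [2, 5], [4]], which has shape [3, 2, 1].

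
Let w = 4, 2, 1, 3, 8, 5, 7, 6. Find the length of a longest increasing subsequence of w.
4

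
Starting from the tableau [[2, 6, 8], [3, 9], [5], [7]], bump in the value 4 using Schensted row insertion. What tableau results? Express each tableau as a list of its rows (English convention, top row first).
In row 1, 4 replaces 6 (the leftmost entry greater than 4); 6 is bumped to row 2. In row 2, 6 replaces 9 (the leftmost entry greater than 6); 9 is bumped to row 3. 9 is appended to row 3. The new tableau is [[2, 4, 8], [3, 6], [5, 9], [7]].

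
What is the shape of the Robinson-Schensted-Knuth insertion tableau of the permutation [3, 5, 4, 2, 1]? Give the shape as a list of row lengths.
Row-insert each entry into an empty tableau.

After inserting 3: P = [[3]].
After inserting 5: P = [[3, 5]].
After inserting 4: P = [[3, 4], [5]].
After inserting 2: P = [[2, 4], [3], [5]].
After inserting 1: P = [[1, 4], [2], [3], [5]].

The final insertion tableau P = [[1, 4], [2], [3], [5]] has shape [2, 1, 1, 1].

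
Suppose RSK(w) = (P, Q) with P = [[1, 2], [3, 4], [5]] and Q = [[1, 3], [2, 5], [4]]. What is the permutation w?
Reverse the RSK construction: for i from n down to 1, find the cell of Q containing i, remove the entry at that cell from P, and reverse-bump it up through P; the value ejected from row 1 is w(i).

Step i=5: Q has 5 at row 2, column 2; remove 4 from row 2 of P and reverse-bump: 4 enters row 1 and ejects 2. So w(5) = 2. P is now [[1, 4], [3], [5]].
Step i=4: Q has 4 at row 3, column 1; remove 5 from row 3 of P and reverse-bump: 5 enters row 2 and ejects 3; 3 enters row 1 and ejects 1. So w(4) = 1. P is now [[3, 4], [5]].
Step i=3: Q has 3 at row 1, column 2; remove that cell from P, ejecting 4. So w(3) = 4. P is now [[3], [5]].
Step i=2: Q has 2 at row 2, column 1; remove 5 from row 2 of P and reverse-bump: 5 enters row 1 and ejects 3. So w(2) = 3. P is now [[5]].
Step i=1: Q has 1 at row 1, column 1; remove that cell from P, ejecting 5. So w(1) = 5. P is now [].

So w = 5 3 4 1 2.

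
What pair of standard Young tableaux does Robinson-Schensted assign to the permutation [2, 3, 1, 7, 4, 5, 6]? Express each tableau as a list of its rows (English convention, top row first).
Insert each entry of the permutation into P by Schensted row insertion, recording in Q the position of each new cell.

Insert 2: appended to row 1. P = [[2]].
Insert 3: appended to row 1. P = [[2, 3]].
Insert 1: 1 bumps 2 from row 1; 2 starts row 2. P = [[1, 3], [2]].
Insert 7: appended to row 1. P = [[1, 3, 7], [2]].
Insert 4: 4 bumps 7 from row 1; 7 appends to row 2. P = [[1, 3, 4], [2, 7]].
Insert 5: appended to row 1. P = [[1, 3, 4, 5], [2, 7]].
Insert 6: appended to row 1. P = [[1, 3, 4, 5, 6], [2, 7]].

So P = [[1, 3, 4, 5, 6], [2, 7]], Q = [[1, 2, 4, 6, 7], [3, 5]].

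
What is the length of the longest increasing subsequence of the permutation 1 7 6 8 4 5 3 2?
3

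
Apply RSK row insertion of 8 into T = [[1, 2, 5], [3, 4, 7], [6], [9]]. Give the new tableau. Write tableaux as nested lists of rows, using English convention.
[[1, 2, 5, 8], [3, 4, 7], [6], [9]]

8 is larger than every entry of row 1, so it is appended to row 1. The new tableau is [[1, 2, 5, 8], [3, 4, 7], [6], [9]].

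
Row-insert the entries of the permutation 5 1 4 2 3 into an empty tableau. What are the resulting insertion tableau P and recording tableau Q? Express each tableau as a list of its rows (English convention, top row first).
P = [[1, 2, 3], [4], [5]], Q = [[1, 3, 5], [2], [4]]

Insert each entry of the permutation into P by Schensted row insertion, recording in Q the position of each new cell.

Insert 5: appended to row 1. P = [[5]].
Insert 1: 1 bumps 5 from row 1; 5 starts row 2. P = [[1], [5]].
Insert 4: appended to row 1. P = [[1, 4], [5]].
Insert 2: 2 bumps 4 from row 1; 4 bumps 5 from row 2; 5 starts row 3. P = [[1, 2], [4], [5]].
Insert 3: appended to row 1. P = [[1, 2, 3], [4], [5]].

So P = [[1, 2, 3], [4], [5]], Q = [[1, 3, 5], [2], [4]].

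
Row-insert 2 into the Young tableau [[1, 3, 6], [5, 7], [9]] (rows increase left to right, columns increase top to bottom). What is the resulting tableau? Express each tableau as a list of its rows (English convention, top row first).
In row 1, 2 replaces 3 (the leftmost entry greater than 2); 3 is bumped to row 2. In row 2, 3 replaces 5 (the leftmost entry greater than 3); 5 is bumped to row 3. In row 3, 5 replaces 9 (the leftmost entry greater than 5); 9 is bumped to row 4. 9 starts a new row 4. The new tableau is [[1, 2, 6], [3, 7], [5], [9]].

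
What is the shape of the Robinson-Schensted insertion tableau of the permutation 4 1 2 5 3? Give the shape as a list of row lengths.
Row-insert each entry into an empty tableau.

After inserting 4: P = [[4]].
After inserting 1: P = [[1], [4]].
After inserting 2: P = [[1, 2], [4]].
After inserting 5: P = [[1, 2, 5], [4]].
After inserting 3: P = [[1, 2, 3], [4, 5]].

The final insertion tableau P = [[1, 2, 3], [4, 5]] has shape [3, 2].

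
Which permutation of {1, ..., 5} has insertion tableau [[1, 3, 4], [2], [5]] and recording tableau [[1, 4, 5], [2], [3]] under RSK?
Reverse the RSK construction: for i from n down to 1, find the cell of Q containing i, remove the entry at that cell from P, and reverse-bump it up through P; the value ejected from row 1 is w(i).

Step i=5: Q has 5 at row 1, column 3; remove that cell from P, ejecting 4. So w(5) = 4. P is now [[1, 3], [2], [5]].
Step i=4: Q has 4 at row 1, column 2; remove that cell from P, ejecting 3. So w(4) = 3. P is now [[1], [2], [5]].
Step i=3: Q has 3 at row 3, column 1; remove 5 from row 3 of P and reverse-bump: 5 enters row 2 and ejects 2; 2 enters row 1 and ejects 1. So w(3) = 1. P is now [[2], [5]].
Step i=2: Q has 2 at row 2, column 1; remove 5 from row 2 of P and reverse-bump: 5 enters row 1 and ejects 2. So w(2) = 2. P is now [[5]].
Step i=1: Q has 1 at row 1, column 1; remove that cell from P, ejecting 5. So w(1) = 5. P is now [].

So w = 5 2 1 3 4.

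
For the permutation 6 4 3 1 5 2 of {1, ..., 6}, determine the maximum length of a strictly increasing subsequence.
2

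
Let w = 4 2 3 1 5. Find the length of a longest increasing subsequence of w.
3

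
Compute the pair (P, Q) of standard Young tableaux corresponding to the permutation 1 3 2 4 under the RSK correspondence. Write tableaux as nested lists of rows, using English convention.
Insert each entry of the permutation into P by Schensted row insertion, recording in Q the position of each new cell.

Insert 1: appended to row 1. P = [[1]].
Insert 3: appended to row 1. P = [[1, 3]].
Insert 2: 2 bumps 3 from row 1; 3 starts row 2. P = [[1, 2], [3]].
Insert 4: appended to row 1. P = [[1, 2, 4], [3]].

So P = [[1, 2, 4], [3]], Q = [[1, 2, 4], [3]].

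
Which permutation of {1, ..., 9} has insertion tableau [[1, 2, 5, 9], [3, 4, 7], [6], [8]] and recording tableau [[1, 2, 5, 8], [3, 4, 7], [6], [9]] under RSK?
Reverse RSK: for i = n, n-1, ..., 1, locate i in Q, remove the corresponding corner cell from P, and reverse-bump its entry up through P; the value ejected from row 1 is w(i).

So w = 3 8 1 6 7 4 5 9 2.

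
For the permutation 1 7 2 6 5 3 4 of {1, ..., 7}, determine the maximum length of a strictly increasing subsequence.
4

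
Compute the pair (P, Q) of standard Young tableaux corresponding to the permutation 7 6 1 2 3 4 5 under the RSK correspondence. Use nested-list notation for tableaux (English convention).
Insert each entry of the permutation into P by Schensted row insertion, recording in Q the position of each new cell.

After inserting 7: P = [[7]].
After inserting 6: P = [[6], [7]].
After inserting 1: P = [[1], [6], [7]].
After inserting 2: P = [[1, 2], [6], [7]].
After inserting 3: P = [[1, 2, 3], [6], [7]].
After inserting 4: P = [[1, 2, 3, 4], [6], [7]].
After inserting 5: P = [[1, 2, 3, 4, 5], [6], [7]].

So P = [[1, 2, 3, 4, 5], [6], [7]], Q = [[1, 4, 5, 6, 7], [2], [3]].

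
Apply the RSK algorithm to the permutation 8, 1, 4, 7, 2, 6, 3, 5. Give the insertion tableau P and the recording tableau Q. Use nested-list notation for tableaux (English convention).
Insert each entry of the permutation into P by Schensted row insertion, recording in Q the position of each new cell.

Insert 8: appended to row 1. P = [[8]].
Insert 1: 1 bumps 8 from row 1; 8 starts row 2. P = [[1], [8]].
Insert 4: appended to row 1. P = [[1, 4], [8]].
Insert 7: appended to row 1. P = [[1, 4, 7], [8]].
Insert 2: 2 bumps 4 from row 1; 4 bumps 8 from row 2; 8 starts row 3. P = [[1, 2, 7], [4], [8]].
Insert 6: 6 bumps 7 from row 1; 7 appends to row 2. P = [[1, 2, 6], [4, 7], [8]].
Insert 3: 3 bumps 6 from row 1; 6 bumps 7 from row 2; 7 bumps 8 from row 3; 8 starts row 4. P = [[1, 2, 3], [4, 6], [7], [8]].
Insert 5: appended to row 1. P = [[1, 2, 3, 5], [4, 6], [7], [8]].

So P = [[1, 2, 3, 5], [4, 6], [7], [8]], Q = [[1, 3, 4, 8], [2, 6], [5], [7]].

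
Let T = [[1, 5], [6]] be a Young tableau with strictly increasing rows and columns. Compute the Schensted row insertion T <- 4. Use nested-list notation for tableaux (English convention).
[[1, 4], [5], [6]]

In row 1, 4 replaces 5 (the leftmost entry greater than 4); 5 is bumped to row 2. In row 2, 5 replaces 6 (the leftmost entry greater than 5); 6 is bumped to row 3. 6 starts a new row 3. The new tableau is [[1, 4], [5], [6]].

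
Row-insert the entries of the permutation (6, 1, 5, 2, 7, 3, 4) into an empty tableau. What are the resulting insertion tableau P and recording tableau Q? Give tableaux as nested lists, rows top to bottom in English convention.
P = [[1, 2, 3, 4], [5, 7], [6]], Q = [[1, 3, 5, 7], [2, 6], [4]]

Insert each entry of the permutation into P by Schensted row insertion, recording in Q the position of each new cell.

Insert 6: appended to row 1. P = [[6]].
Insert 1: 1 bumps 6 from row 1; 6 starts row 2. P = [[1], [6]].
Insert 5: appended to row 1. P = [[1, 5], [6]].
Insert 2: 2 bumps 5 from row 1; 5 bumps 6 from row 2; 6 starts row 3. P = [[1, 2], [5], [6]].
Insert 7: appended to row 1. P = [[1, 2, 7], [5], [6]].
Insert 3: 3 bumps 7 from row 1; 7 appends to row 2. P = [[1, 2, 3], [5, 7], [6]].
Insert 4: appended to row 1. P = [[1, 2, 3, 4], [5, 7], [6]].

So P = [[1, 2, 3, 4], [5, 7], [6]], Q = [[1, 3, 5, 7], [2, 6], [4]].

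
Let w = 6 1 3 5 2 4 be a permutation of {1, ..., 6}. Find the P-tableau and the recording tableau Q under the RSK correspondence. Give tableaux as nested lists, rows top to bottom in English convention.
P = [[1, 2, 4], [3, 5], [6]], Q = [[1, 3, 4], [2, 6], [5]]

Insert each entry of the permutation into P by Schensted row insertion, recording in Q the position of each new cell.

Insert 6: appended to row 1. P = [[6]].
Insert 1: 1 bumps 6 from row 1; 6 starts row 2. P = [[1], [6]].
Insert 3: appended to row 1. P = [[1, 3], [6]].
Insert 5: appended to row 1. P = [[1, 3, 5], [6]].
Insert 2: 2 bumps 3 from row 1; 3 bumps 6 from row 2; 6 starts row 3. P = [[1, 2, 5], [3], [6]].
Insert 4: 4 bumps 5 from row 1; 5 appends to row 2. P = [[1, 2, 4], [3, 5], [6]].

So P = [[1, 2, 4], [3, 5], [6]], Q = [[1, 3, 4], [2, 6], [5]].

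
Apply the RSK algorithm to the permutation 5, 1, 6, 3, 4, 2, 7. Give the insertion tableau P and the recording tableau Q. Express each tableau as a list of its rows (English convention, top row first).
P = [[1, 2, 4, 7], [3, 6], [5]], Q = [[1, 3, 5, 7], [2, 4], [6]]

Insert each entry of the permutation into P by Schensted row insertion, recording in Q the position of each new cell.

After inserting 5: P = [[5]].
After inserting 1: P = [[1], [5]].
After inserting 6: P = [[1, 6], [5]].
After inserting 3: P = [[1, 3], [5, 6]].
After inserting 4: P = [[1, 3, 4], [5, 6]].
After inserting 2: P = [[1, 2, 4], [3, 6], [5]].
After inserting 7: P = [[1, 2, 4, 7], [3, 6], [5]].

So P = [[1, 2, 4, 7], [3, 6], [5]], Q = [[1, 3, 5, 7], [2, 4], [6]].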